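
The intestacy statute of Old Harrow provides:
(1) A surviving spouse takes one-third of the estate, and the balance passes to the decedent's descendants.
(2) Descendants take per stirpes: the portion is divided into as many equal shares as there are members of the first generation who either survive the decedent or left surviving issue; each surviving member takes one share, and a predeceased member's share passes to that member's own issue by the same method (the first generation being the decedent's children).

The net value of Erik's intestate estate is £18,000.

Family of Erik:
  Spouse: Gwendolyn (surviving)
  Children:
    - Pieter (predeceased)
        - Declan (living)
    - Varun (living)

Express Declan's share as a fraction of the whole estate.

Declan receives 1/3 of the estate.

Gwendolyn takes one-third of £18,000 = £6,000. The remaining £12,000 passes to the descendants.
The descendants' portion (£12,000) is divided into 2 shares of £6,000: Varun takes £6,000; Pieter's £6,000 share passes to Pieter's issue.
Pieter's share (£6,000) passes entirely to Declan.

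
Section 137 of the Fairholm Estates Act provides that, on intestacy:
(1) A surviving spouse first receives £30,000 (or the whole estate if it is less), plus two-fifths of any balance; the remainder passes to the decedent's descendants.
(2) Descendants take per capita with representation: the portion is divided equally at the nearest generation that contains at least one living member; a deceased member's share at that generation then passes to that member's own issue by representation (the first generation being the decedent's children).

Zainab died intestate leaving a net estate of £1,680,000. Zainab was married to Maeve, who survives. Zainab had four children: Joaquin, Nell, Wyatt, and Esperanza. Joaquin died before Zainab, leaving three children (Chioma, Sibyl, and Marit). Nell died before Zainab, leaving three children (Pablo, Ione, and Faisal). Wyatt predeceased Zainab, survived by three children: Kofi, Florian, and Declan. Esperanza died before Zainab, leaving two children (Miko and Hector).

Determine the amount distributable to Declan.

Maeve first takes £30,000, leaving a balance of £1,650,000. Maeve then takes two-fifths of the balance (£660,000), for a total of £690,000. The remaining £990,000 passes to the descendants.
No child survives, so the initial division is made at the grandchildren's generation.
The descendants' portion (£990,000) is divided into 11 shares of £90,000: Chioma, Sibyl, Marit, Pablo, Ione, Faisal, Kofi, Florian, Declan, Miko, and Hector each take £90,000.

Declan receives £90,000.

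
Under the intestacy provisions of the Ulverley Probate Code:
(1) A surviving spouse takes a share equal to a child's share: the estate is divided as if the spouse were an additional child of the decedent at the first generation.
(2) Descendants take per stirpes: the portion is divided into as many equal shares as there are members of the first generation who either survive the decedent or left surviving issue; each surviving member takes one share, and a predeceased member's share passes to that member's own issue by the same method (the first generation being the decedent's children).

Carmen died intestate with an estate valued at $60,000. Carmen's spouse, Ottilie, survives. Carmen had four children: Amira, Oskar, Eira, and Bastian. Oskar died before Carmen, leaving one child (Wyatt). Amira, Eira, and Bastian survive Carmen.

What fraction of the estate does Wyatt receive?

The spouse counts as an additional share at the children's level, so there are 5 primary shares of $12,000. Ottilie takes one such share ($12,000).
The children's combined portion ($48,000) is divided into 4 shares of $12,000: Amira, Eira, and Bastian each take $12,000; Oskar's $12,000 share passes to Oskar's issue.
Oskar's share ($12,000) passes entirely to Wyatt.

Wyatt receives 1/5 of the estate.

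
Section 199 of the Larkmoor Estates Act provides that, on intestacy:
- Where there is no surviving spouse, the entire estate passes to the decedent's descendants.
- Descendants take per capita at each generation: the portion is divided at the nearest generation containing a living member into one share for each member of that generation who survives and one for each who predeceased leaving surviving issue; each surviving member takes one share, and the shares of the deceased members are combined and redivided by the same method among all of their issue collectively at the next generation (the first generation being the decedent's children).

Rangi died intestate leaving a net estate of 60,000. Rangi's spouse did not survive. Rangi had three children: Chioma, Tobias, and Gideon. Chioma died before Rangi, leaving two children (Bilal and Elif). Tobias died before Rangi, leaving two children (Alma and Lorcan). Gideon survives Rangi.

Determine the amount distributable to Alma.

Alma receives 10,000.

The entire 60,000 passes to the descendants.
That amount (60,000) is divided at the children's generation into 3 shares of 20,000. Gideon takes 20,000. The 2 shares of the deceased (Chioma and Tobias) are combined into a pool of 40,000.
That pool (40,000) is divided at the grandchildren's generation equally among Bilal, Elif, Alma, and Lorcan: 10,000 each.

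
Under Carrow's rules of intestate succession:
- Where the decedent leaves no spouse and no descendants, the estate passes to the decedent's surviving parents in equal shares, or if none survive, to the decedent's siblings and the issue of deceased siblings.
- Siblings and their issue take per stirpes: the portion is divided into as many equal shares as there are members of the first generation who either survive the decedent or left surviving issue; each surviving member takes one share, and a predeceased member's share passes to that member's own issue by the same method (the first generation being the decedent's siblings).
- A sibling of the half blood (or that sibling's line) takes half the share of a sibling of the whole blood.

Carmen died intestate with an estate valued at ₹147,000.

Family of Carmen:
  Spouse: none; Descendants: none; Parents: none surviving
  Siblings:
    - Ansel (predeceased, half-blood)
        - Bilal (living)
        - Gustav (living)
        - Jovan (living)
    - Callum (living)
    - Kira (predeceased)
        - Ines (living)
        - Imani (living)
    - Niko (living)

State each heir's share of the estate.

The entire ₹147,000 passes to the siblings and their issue.
Counting each half-blood sibling's line as half a unit, there are 7/2 units in ₹147,000, so one unit is ₹42,000. Whole-blood lines (Callum, Kira, and Niko) take ₹42,000 each; half-blood lines (Ansel) take ₹21,000 each.
Ansel's share (₹21,000) is divided into 3 shares of ₹7,000: Bilal, Gustav, and Jovan each take ₹7,000.
Kira's share (₹42,000) is divided into 2 shares of ₹21,000: Ines and Imani each take ₹21,000.

Bilal: ₹7,000; Gustav: ₹7,000; Jovan: ₹7,000; Callum: ₹42,000; Ines: ₹21,000; Imani: ₹21,000; Niko: ₹42,000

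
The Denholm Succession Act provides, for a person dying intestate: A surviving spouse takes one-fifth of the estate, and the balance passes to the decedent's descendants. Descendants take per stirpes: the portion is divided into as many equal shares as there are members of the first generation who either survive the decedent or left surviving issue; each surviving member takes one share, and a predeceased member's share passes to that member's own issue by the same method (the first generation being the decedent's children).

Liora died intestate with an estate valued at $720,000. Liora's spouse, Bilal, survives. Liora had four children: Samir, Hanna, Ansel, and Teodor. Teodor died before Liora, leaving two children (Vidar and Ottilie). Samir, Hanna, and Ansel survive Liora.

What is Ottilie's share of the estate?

Bilal takes one-fifth of $720,000 = $144,000. The remaining $576,000 passes to the descendants.
The descendants' portion ($576,000) is divided into 4 shares of $144,000: Samir, Hanna, and Ansel each take $144,000; Teodor's $144,000 share passes to Teodor's issue.
Teodor's share ($144,000) is divided into 2 shares of $72,000: Vidar and Ottilie each take $72,000.

Ottilie receives $72,000.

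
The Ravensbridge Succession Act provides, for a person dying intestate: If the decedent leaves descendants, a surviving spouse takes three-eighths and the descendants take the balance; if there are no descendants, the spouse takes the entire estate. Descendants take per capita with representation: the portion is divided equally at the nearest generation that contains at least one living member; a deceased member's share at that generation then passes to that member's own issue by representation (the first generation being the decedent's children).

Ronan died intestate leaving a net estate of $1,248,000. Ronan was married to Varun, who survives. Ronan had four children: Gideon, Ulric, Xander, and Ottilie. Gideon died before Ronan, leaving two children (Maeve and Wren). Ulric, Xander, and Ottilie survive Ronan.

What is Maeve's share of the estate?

Maeve receives $97,500.

Varun takes three-eighths of $1,248,000 = $468,000. The remaining $780,000 passes to the descendants.
The descendants' portion ($780,000) is divided into 4 shares of $195,000: Ulric, Xander, and Ottilie each take $195,000; Gideon's $195,000 share passes to Gideon's issue.
Gideon's share ($195,000) is divided into 2 shares of $97,500: Maeve and Wren each take $97,500.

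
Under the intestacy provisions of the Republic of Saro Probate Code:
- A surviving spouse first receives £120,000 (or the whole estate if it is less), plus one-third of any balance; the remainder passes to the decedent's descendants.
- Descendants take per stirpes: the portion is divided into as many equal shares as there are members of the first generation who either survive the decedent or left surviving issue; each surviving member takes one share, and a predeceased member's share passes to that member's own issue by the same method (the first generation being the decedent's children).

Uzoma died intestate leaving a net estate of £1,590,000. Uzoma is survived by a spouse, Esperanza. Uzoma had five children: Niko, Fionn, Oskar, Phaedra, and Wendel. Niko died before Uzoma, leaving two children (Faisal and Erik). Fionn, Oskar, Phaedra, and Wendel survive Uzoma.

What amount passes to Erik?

Esperanza first takes £120,000, leaving a balance of £1,470,000. Esperanza then takes one-third of the balance (£490,000), for a total of £610,000. The remaining £980,000 passes to the descendants.
The descendants' portion (£980,000) is divided into 5 shares of £196,000: Fionn, Oskar, Phaedra, and Wendel each take £196,000; Niko's £196,000 share passes to Niko's issue.
Niko's share (£196,000) is divided into 2 shares of £98,000: Faisal and Erik each take £98,000.

Erik receives £98,000.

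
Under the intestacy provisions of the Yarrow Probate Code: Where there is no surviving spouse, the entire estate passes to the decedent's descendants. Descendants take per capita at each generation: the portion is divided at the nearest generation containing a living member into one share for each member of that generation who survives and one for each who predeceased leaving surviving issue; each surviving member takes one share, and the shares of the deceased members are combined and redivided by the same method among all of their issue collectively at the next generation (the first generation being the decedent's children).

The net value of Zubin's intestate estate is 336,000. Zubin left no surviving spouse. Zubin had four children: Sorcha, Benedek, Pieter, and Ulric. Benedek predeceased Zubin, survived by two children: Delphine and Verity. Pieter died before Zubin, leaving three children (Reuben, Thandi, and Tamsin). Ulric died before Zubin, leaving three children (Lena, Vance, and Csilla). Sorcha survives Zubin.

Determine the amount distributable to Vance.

The entire 336,000 passes to the descendants.
That amount (336,000) is divided at the children's generation into 4 shares of 84,000. Sorcha takes 84,000. The 3 shares of the deceased (Benedek, Pieter, and Ulric) are combined into a pool of 252,000.
That pool (252,000) is divided at the grandchildren's generation equally among Delphine, Verity, Reuben, Thandi, Tamsin, Lena, Vance, and Csilla: 31,500 each.

Vance receives 31,500.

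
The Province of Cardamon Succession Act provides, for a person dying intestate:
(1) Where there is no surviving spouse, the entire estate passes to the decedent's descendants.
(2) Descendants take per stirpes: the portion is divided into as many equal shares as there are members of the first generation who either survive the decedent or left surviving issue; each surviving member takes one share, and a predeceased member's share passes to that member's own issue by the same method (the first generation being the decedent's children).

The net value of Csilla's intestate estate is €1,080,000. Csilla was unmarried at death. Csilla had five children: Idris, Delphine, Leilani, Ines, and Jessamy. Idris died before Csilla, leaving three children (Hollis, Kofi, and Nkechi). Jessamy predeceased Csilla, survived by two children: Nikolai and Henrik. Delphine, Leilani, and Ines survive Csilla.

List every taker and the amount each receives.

Hollis: €72,000; Kofi: €72,000; Nkechi: €72,000; Delphine: €216,000; Leilani: €216,000; Ines: €216,000; Nikolai: €108,000; Henrik: €108,000

The entire €1,080,000 passes to the descendants.
That amount (€1,080,000) is divided into 5 shares of €216,000: Delphine, Leilani, and Ines each take €216,000; Idris's €216,000 share passes to Idris's issue; Jessamy's €216,000 share passes to Jessamy's issue.
Idris's share (€216,000) is divided into 3 shares of €72,000: Hollis, Kofi, and Nkechi each take €72,000.
Jessamy's share (€216,000) is divided into 2 shares of €108,000: Nikolai and Henrik each take €108,000.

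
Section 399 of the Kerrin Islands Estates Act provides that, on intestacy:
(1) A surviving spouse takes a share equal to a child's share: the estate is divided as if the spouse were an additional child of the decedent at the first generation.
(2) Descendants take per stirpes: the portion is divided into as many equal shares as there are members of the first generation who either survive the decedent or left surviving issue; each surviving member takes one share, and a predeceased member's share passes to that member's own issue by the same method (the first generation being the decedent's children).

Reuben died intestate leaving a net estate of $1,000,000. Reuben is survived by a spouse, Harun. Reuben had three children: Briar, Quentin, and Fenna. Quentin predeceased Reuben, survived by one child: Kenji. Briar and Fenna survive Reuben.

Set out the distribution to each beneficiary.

The spouse counts as an additional share at the children's level, so there are 4 primary shares of $250,000. Harun takes one such share ($250,000).
The children's combined portion ($750,000) is divided into 3 shares of $250,000: Briar and Fenna each take $250,000; Quentin's $250,000 share passes to Quentin's issue.
Quentin's share ($250,000) passes entirely to Kenji.

Harun: $250,000; Briar: $250,000; Kenji: $250,000; Fenna: $250,000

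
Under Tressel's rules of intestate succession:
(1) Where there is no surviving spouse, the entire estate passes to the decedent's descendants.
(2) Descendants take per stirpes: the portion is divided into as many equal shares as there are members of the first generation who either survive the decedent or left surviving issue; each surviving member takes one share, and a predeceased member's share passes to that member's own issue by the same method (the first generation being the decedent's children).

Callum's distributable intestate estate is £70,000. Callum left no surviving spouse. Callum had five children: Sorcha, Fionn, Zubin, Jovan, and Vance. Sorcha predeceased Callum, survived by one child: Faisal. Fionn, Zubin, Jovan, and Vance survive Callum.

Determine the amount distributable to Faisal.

Faisal receives £14,000.

The entire £70,000 passes to the descendants.
That amount (£70,000) is divided into 5 shares of £14,000: Fionn, Zubin, Jovan, and Vance each take £14,000; Sorcha's £14,000 share passes to Sorcha's issue.
Sorcha's share (£14,000) passes entirely to Faisal.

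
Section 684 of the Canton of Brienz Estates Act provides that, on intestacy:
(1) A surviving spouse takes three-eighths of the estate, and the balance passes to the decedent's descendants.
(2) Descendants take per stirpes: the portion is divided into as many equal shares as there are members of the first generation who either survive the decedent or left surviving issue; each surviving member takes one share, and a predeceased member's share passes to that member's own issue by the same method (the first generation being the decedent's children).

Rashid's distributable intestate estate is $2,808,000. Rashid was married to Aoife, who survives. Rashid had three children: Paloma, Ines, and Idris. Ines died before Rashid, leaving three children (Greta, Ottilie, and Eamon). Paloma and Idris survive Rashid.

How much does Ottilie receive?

Ottilie receives $195,000.

Aoife takes three-eighths of $2,808,000 = $1,053,000. The remaining $1,755,000 passes to the descendants.
The descendants' portion ($1,755,000) is divided into 3 shares of $585,000: Paloma and Idris each take $585,000; Ines's $585,000 share passes to Ines's issue.
Ines's share ($585,000) is divided into 3 shares of $195,000: Greta, Ottilie, and Eamon each take $195,000.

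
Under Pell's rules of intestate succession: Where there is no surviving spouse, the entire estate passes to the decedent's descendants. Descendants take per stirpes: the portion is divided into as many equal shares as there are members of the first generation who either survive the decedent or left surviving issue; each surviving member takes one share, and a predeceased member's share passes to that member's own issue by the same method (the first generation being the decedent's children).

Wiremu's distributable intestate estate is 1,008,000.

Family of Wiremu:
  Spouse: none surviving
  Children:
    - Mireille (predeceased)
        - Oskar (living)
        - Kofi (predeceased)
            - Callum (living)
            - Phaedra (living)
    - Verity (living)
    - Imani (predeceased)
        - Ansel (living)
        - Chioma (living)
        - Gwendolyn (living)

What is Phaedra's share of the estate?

Phaedra receives 84,000.

The entire 1,008,000 passes to the descendants.
That amount (1,008,000) is divided into 3 shares of 336,000: Verity takes 336,000; Mireille's 336,000 share passes to Mireille's issue; Imani's 336,000 share passes to Imani's issue.
Mireille's share (336,000) is divided into 2 shares of 168,000: Oskar takes 168,000; Kofi's 168,000 share passes to Kofi's issue.
Kofi's share (168,000) is divided into 2 shares of 84,000: Callum and Phaedra each take 84,000.
Imani's share (336,000) is divided into 3 shares of 112,000: Ansel, Chioma, and Gwendolyn each take 112,000.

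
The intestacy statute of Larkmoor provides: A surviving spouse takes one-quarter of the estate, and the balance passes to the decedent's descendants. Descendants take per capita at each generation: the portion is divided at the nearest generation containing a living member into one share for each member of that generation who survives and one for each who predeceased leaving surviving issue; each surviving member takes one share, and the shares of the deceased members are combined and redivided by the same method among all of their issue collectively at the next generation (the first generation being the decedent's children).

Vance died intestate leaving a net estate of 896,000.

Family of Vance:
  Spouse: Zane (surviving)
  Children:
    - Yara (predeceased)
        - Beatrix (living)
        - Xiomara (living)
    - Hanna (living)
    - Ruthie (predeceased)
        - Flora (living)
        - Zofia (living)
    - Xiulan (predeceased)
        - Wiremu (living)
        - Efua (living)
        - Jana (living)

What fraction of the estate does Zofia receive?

Zane takes one-quarter of 896,000 = 224,000. The remaining 672,000 passes to the descendants.
The descendants' portion (672,000) is divided at the children's generation into 4 shares of 168,000. Hanna takes 168,000. The 3 shares of the deceased (Yara, Ruthie, and Xiulan) are combined into a pool of 504,000.
That pool (504,000) is divided at the grandchildren's generation equally among Beatrix, Xiomara, Flora, Zofia, Wiremu, Efua, and Jana: 72,000 each.

Zofia receives 9/112 of the estate.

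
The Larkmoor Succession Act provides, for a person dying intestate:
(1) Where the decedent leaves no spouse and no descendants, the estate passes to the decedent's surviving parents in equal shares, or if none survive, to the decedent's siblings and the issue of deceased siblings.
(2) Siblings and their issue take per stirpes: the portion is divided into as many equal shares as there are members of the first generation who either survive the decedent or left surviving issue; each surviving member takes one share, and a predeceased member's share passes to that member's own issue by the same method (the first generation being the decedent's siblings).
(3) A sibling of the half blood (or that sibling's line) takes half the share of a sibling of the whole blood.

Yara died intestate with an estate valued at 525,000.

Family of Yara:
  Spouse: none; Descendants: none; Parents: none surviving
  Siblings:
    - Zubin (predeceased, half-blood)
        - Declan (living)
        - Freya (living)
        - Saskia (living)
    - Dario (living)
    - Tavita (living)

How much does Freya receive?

Freya receives 35,000.

The entire 525,000 passes to the siblings and their issue.
Counting each half-blood sibling's line as half a unit, there are 5/2 units in 525,000, so one unit is 210,000. Whole-blood lines (Dario and Tavita) take 210,000 each; half-blood lines (Zubin) take 105,000 each.
Zubin's share (105,000) is divided into 3 shares of 35,000: Declan, Freya, and Saskia each take 35,000.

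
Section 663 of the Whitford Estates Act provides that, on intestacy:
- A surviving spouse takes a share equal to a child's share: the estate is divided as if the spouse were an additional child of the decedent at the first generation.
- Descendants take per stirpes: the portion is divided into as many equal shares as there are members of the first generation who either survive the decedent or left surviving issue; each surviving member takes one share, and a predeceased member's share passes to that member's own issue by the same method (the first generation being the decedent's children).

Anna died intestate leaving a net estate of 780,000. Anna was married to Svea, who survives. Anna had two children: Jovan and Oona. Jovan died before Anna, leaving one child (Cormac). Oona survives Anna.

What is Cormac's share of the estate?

Cormac receives 260,000.

The spouse counts as an additional share at the children's level, so there are 3 primary shares of 260,000. Svea takes one such share (260,000).
The children's combined portion (520,000) is divided into 2 shares of 260,000: Oona takes 260,000; Jovan's 260,000 share passes to Jovan's issue.
Jovan's share (260,000) passes entirely to Cormac.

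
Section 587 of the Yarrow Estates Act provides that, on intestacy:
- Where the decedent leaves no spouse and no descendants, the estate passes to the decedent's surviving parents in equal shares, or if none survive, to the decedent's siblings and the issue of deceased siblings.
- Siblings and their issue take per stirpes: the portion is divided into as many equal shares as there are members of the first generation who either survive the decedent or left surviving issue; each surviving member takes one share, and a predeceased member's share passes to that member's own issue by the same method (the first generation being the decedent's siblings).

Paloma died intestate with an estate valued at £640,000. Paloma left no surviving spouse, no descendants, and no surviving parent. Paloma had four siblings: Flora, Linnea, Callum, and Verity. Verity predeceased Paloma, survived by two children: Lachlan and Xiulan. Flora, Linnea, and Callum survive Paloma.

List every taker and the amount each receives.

The entire £640,000 passes to the siblings and their issue.
That amount (£640,000) is divided into 4 shares of £160,000: Flora, Linnea, and Callum each take £160,000; Verity's £160,000 share passes to Verity's issue.
Verity's share (£160,000) is divided into 2 shares of £80,000: Lachlan and Xiulan each take £80,000.

Flora: £160,000; Linnea: £160,000; Callum: £160,000; Lachlan: £80,000; Xiulan: £80,000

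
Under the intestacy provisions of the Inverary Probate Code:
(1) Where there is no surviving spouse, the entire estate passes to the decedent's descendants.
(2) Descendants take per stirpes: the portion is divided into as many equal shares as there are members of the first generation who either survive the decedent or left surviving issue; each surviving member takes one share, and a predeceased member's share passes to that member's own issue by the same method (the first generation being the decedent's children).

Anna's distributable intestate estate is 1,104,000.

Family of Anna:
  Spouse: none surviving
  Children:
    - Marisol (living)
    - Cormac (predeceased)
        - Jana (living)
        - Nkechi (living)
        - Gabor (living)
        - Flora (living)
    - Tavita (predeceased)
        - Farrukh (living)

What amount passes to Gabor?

Gabor receives 92,000.

The entire 1,104,000 passes to the descendants.
That amount (1,104,000) is divided into 3 shares of 368,000: Marisol takes 368,000; Cormac's 368,000 share passes to Cormac's issue; Tavita's 368,000 share passes to Tavita's issue.
Cormac's share (368,000) is divided into 4 shares of 92,000: Jana, Nkechi, Gabor, and Flora each take 92,000.
Tavita's share (368,000) passes entirely to Farrukh.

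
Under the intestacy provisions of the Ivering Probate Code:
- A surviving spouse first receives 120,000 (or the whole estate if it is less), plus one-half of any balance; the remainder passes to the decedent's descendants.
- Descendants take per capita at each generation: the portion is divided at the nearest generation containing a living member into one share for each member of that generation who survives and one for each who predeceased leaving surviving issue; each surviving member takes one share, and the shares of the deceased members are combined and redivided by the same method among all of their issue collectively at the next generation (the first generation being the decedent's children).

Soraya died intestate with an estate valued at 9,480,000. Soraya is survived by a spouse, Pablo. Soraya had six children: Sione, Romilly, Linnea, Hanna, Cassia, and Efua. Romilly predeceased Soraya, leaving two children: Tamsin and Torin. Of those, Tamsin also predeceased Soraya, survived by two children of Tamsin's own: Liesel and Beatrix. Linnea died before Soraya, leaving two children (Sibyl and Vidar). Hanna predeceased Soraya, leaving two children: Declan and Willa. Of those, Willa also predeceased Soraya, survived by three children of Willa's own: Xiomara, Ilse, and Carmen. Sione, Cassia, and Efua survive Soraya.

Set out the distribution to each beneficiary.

Pablo first takes 120,000, leaving a balance of 9,360,000. Pablo then takes one-half of the balance (4,680,000), for a total of 4,800,000. The remaining 4,680,000 passes to the descendants.
The descendants' portion (4,680,000) is divided at the children's generation into 6 shares of 780,000. Sione, Cassia, and Efua each take 780,000. The 3 shares of the deceased (Romilly, Linnea, and Hanna) are combined into a pool of 2,340,000.
That pool (2,340,000) is divided at the grandchildren's generation into 6 shares of 390,000. Torin, Sibyl, Vidar, and Declan each take 390,000. The 2 shares of the deceased (Tamsin and Willa) are combined into a pool of 780,000.
That pool (780,000) is divided at the great-grandchildren's generation equally among Liesel, Beatrix, Xiomara, Ilse, and Carmen: 156,000 each.

Pablo: 4,800,000; Sione: 780,000; Liesel: 156,000; Beatrix: 156,000; Torin: 390,000; Sibyl: 390,000; Vidar: 390,000; Declan: 390,000; Xiomara: 156,000; Ilse: 156,000; Carmen: 156,000; Cassia: 780,000; Efua: 780,000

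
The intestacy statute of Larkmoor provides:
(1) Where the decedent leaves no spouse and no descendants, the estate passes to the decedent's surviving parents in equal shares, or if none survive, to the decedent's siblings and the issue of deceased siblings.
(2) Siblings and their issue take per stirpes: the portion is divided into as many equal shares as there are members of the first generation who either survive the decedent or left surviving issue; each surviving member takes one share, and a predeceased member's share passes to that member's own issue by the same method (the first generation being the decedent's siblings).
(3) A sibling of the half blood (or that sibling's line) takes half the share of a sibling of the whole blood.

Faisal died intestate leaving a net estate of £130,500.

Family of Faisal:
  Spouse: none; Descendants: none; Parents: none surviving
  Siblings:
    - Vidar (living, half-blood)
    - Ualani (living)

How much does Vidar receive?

The entire £130,500 passes to the siblings and their issue.
Counting each half-blood sibling's line as half a unit, there are 3/2 units in £130,500, so one unit is £87,000. Whole-blood lines (Ualani) take £87,000 each; half-blood lines (Vidar) take £43,500 each.

Vidar receives £43,500.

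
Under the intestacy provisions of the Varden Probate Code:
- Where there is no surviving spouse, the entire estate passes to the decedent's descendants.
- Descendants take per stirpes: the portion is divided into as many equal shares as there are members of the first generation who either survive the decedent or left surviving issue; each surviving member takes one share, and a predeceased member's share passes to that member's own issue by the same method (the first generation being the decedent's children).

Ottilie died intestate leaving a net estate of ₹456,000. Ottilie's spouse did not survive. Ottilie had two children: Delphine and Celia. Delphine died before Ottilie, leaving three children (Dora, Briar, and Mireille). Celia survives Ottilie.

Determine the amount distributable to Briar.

The entire ₹456,000 passes to the descendants.
That amount (₹456,000) is divided into 2 shares of ₹228,000: Celia takes ₹228,000; Delphine's ₹228,000 share passes to Delphine's issue.
Delphine's share (₹228,000) is divided into 3 shares of ₹76,000: Dora, Briar, and Mireille each take ₹76,000.

Briar receives ₹76,000.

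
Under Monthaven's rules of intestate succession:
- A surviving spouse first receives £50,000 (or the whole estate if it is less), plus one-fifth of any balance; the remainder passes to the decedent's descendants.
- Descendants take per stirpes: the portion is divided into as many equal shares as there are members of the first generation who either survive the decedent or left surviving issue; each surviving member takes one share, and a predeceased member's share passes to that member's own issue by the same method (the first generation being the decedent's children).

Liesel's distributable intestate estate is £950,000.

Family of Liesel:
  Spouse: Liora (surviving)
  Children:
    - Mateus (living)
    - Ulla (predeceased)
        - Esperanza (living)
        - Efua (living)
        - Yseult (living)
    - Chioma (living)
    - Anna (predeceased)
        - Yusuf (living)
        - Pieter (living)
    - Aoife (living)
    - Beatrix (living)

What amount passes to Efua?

Liora first takes £50,000, leaving a balance of £900,000. Liora then takes one-fifth of the balance (£180,000), for a total of £230,000. The remaining £720,000 passes to the descendants.
The descendants' portion (£720,000) is divided into 6 shares of £120,000: Mateus, Chioma, Aoife, and Beatrix each take £120,000; Ulla's £120,000 share passes to Ulla's issue; Anna's £120,000 share passes to Anna's issue.
Ulla's share (£120,000) is divided into 3 shares of £40,000: Esperanza, Efua, and Yseult each take £40,000.
Anna's share (£120,000) is divided into 2 shares of £60,000: Yusuf and Pieter each take £60,000.

Efua receives £40,000.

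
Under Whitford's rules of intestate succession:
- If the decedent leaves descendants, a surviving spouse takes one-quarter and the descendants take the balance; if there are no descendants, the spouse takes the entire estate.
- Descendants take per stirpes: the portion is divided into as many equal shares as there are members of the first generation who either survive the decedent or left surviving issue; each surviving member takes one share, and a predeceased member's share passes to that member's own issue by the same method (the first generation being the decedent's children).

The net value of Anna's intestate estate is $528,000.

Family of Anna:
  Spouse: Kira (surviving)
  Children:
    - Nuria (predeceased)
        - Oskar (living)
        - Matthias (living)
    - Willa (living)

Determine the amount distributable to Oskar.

Oskar receives $99,000.

Kira takes one-quarter of $528,000 = $132,000. The remaining $396,000 passes to the descendants.
The descendants' portion ($396,000) is divided into 2 shares of $198,000: Willa takes $198,000; Nuria's $198,000 share passes to Nuria's issue.
Nuria's share ($198,000) is divided into 2 shares of $99,000: Oskar and Matthias each take $99,000.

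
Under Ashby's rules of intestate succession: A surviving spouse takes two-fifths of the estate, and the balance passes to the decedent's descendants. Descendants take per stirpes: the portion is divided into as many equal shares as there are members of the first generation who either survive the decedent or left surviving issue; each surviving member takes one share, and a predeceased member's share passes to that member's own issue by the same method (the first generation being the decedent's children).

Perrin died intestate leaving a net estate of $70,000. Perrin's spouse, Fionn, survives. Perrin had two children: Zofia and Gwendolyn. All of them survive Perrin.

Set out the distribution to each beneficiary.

Fionn takes two-fifths of $70,000 = $28,000. The remaining $42,000 passes to the descendants.
The descendants' portion ($42,000) is divided into 2 shares of $21,000: Zofia and Gwendolyn each take $21,000.

Fionn: $28,000; Zofia: $21,000; Gwendolyn: $21,000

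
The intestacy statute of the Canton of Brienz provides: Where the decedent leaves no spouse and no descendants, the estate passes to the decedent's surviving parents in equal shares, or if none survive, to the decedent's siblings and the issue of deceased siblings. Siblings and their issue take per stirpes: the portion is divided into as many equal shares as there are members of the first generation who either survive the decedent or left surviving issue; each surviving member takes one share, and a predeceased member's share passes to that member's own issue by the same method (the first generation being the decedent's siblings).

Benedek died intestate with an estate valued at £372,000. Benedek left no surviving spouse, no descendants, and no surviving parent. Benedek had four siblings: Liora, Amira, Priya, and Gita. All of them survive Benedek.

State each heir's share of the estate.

Liora: £93,000; Amira: £93,000; Priya: £93,000; Gita: £93,000

The entire £372,000 passes to the siblings and their issue.
That amount (£372,000) is divided into 4 shares of £93,000: Liora, Amira, Priya, and Gita each take £93,000.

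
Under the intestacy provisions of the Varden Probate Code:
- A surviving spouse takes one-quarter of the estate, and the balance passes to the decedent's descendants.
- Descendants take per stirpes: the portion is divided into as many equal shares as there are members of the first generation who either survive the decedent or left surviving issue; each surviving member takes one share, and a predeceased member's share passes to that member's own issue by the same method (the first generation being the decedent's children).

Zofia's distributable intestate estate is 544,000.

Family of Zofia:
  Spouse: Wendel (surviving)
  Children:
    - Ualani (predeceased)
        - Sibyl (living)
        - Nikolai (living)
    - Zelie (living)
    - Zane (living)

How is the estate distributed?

Wendel: 136,000; Sibyl: 68,000; Nikolai: 68,000; Zelie: 136,000; Zane: 136,000

Wendel takes one-quarter of 544,000 = 136,000. The remaining 408,000 passes to the descendants.
The descendants' portion (408,000) is divided into 3 shares of 136,000: Zelie and Zane each take 136,000; Ualani's 136,000 share passes to Ualani's issue.
Ualani's share (136,000) is divided into 2 shares of 68,000: Sibyl and Nikolai each take 68,000.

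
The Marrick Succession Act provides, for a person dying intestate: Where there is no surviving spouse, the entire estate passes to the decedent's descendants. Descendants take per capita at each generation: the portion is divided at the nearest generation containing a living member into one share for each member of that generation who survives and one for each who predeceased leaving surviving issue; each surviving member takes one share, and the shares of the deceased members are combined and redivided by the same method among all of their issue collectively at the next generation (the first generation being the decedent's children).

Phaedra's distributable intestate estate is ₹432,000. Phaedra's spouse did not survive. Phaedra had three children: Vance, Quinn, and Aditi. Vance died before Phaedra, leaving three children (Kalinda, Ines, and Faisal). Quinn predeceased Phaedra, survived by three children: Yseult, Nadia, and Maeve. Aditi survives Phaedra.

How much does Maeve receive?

Maeve receives ₹48,000.

The entire ₹432,000 passes to the descendants.
That amount (₹432,000) is divided at the children's generation into 3 shares of ₹144,000. Aditi takes ₹144,000. The 2 shares of the deceased (Vance and Quinn) are combined into a pool of ₹288,000.
That pool (₹288,000) is divided at the grandchildren's generation equally among Kalinda, Ines, Faisal, Yseult, Nadia, and Maeve: ₹48,000 each.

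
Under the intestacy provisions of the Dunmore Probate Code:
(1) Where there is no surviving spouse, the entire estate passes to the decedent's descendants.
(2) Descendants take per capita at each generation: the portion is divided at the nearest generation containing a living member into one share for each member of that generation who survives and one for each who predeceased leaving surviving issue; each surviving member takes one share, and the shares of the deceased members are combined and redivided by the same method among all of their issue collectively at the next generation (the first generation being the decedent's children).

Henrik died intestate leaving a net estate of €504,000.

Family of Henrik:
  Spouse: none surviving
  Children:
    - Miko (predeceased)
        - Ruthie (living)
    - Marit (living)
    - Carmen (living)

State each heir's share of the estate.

The entire €504,000 passes to the descendants.
That amount (€504,000) is divided at the children's generation into 3 shares of €168,000. Marit and Carmen each take €168,000. The remaining share for the deceased Miko (€168,000) is carried to the next generation.
That pool (€168,000) passes entirely to Ruthie, the sole taker at the grandchildren's generation.

Ruthie: €168,000; Marit: €168,000; Carmen: €168,000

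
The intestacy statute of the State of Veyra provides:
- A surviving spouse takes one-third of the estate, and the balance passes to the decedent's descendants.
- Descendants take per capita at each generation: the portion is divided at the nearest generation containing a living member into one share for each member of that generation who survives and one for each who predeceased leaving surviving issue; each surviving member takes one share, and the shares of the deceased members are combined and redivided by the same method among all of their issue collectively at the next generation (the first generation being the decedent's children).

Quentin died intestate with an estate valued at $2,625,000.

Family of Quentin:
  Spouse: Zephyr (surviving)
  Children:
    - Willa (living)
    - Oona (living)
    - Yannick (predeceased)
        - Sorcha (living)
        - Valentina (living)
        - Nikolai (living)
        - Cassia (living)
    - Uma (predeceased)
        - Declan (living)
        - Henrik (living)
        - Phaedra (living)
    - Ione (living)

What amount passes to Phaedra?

Zephyr takes one-third of $2,625,000 = $875,000. The remaining $1,750,000 passes to the descendants.
The descendants' portion ($1,750,000) is divided at the children's generation into 5 shares of $350,000. Willa, Oona, and Ione each take $350,000. The 2 shares of the deceased (Yannick and Uma) are combined into a pool of $700,000.
That pool ($700,000) is divided at the grandchildren's generation equally among Sorcha, Valentina, Nikolai, Cassia, Declan, Henrik, and Phaedra: $100,000 each.

Phaedra receives $100,000.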